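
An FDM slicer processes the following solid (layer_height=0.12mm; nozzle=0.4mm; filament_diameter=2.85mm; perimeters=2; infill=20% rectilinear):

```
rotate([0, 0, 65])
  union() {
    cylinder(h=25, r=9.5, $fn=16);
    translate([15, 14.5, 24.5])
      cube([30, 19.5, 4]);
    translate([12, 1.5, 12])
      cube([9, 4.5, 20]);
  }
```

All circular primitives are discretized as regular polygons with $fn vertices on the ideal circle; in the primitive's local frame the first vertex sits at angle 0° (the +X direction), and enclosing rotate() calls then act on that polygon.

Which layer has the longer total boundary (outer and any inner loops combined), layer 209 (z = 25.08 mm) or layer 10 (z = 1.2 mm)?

layer 209 (z = 25.08 mm)

Layer 209 (z = 25.08): the cylinder is not intersected at this z (z outside [0, 25]); the cube at (15, 14.5) (footprint 30×19.5) is included at this height (perimeter 99.00 mm); the 9×4.5 cube at (12, 1.5) contributes its full rectangle (perimeter 27.00 mm); Merging all regions: the 2 present regions are separate (no shared area or edge), so areas and boundary lengths simply add and each stays a separate island — boundary = 126.00 mm; (whole slice rotated 65° about Z — lengths, areas and connectivity unchanged). So its perimeter = 126.00 mm. Layer 10 (z = 1.2): the r=9.5 cylinder gives a regular 16-gon of circumradius 9.5 (constant along its height) (perimeter = 2·16·9.500·sin(180°/16) = 59.31 mm); the cube at (15, 14.5) does not reach this height (z outside [24.5, 28.5]); the cube at (12, 1.5) does not reach this height (z outside [12, 32]); Combining (union): only the r=9.5 cylinder is present, so the union is just that shape — boundary = 59.31 mm; (rotated 65° about Z; rotation is an isometry so areas/perimeters/island counts are preserved). So its perimeter = 59.31 mm. Layer 209 is larger (126.00 vs 59.31 mm).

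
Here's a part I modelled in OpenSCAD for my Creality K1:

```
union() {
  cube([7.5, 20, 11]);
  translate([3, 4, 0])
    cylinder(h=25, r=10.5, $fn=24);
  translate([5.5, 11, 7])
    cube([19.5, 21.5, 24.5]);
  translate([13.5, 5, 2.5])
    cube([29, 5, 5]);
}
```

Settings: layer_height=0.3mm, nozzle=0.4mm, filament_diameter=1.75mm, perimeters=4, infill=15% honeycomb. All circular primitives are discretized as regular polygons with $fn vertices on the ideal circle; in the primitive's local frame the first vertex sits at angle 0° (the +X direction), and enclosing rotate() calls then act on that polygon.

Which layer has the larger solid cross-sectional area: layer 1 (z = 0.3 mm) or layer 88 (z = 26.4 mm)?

Layer 1 (z = 0.3): the 7.5×20 cube contributes its full rectangle (area 150.00 mm²); the r=10.5 cylinder at (3, 4) gives a regular 24-gon of circumradius 10.5 (constant along its height) (area = (24/2)·10.500²·sin(360°/24) = 342.42 mm²); the cube at (5.5, 11) is not intersected at this z (z outside [7, 31.5]); the cube at (13.5, 5) is not intersected at this z (z outside [2.5, 7.5]); Taking the union: the regions partially overlap — summed areas 492.42 mm² minus the doubly-counted overlap 106.36 mm² gives 386.05 mm² — area = 386.05 mm². So its area = 386.05 mm². Layer 88 (z = 26.4): the cube is not intersected at this z (z outside [0, 11]); the cylinder at (3, 4) does not reach this height (z outside [0, 25]); the cube at (5.5, 11) (footprint 19.5×21.5) is included at this height (area 419.25 mm²); the cube at (13.5, 5) is not intersected at this z (z outside [2.5, 7.5]); Taking the union: only the 19.5×21.5 cube at (5.5, 11) is present, so the union is just that shape — area = 419.25 mm². So its area = 419.25 mm². Layer 88 is larger (419.25 vs 386.05 mm²).

layer 88 (z = 26.4 mm)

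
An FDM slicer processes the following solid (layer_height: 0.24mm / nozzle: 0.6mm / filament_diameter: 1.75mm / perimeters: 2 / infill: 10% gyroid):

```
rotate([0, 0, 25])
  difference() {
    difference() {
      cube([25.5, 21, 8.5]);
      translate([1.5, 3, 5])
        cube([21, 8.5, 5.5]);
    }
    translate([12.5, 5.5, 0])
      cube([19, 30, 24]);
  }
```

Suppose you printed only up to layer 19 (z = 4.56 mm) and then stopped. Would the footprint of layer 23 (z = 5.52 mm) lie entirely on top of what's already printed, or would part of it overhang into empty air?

entirely on top

Compare the two slices. At z = 4.56: the cube (footprint 25.5×21) is included at this height (area 535.50 mm²); the cube at (1.5, 3) is absent (z outside [5, 10.5]); Subtracting the remaining from the first: none of the subtracted shapes is present at this height, so the 25.5×21 cube is unchanged — area = 535.50 mm²; the 19×30 cube at (12.5, 5.5) contributes its full rectangle (area 570.00 mm²); Taking the first minus the rest: starting from the result so far (535.50 mm²), the 19×30 cube at (12.5, 5.5) partially overlaps it — only the 201.50 mm² overlap (of its 570.00 mm²) is removed, clipping the outline — area = 334.00 mm²; (whole slice rotated 25° about Z — lengths, areas and connectivity unchanged). At z = 5.52: the 25.5×21 cube contributes its full rectangle (area 535.50 mm²); the 21×8.5 cube at (1.5, 3) contributes its full rectangle (area 178.50 mm²); Taking the first minus the rest: starting from the 25.5×21 cube (535.50 mm²), the 21×8.5 cube at (1.5, 3) lies wholly inside it (removes its full 178.50 mm² and its 59.00 mm outline becomes a hole wall) — area = 357.00 mm²; the cube at (12.5, 5.5) is present — its section is the full 19×30 rectangle (area 570.00 mm²); Subtracting the remaining from the first: starting from that combined region (357.00 mm²), the 19×30 cube at (12.5, 5.5) partially overlaps it — only the 141.50 mm² overlap (of its 570.00 mm²) is removed, clipping the outline — area = 215.50 mm²; (rotated 25° about Z; rotation is an isometry so areas/perimeters/island counts are preserved). Checking containment: the cross-section at z = 5.52 is a subset of the cross-section at z = 4.56.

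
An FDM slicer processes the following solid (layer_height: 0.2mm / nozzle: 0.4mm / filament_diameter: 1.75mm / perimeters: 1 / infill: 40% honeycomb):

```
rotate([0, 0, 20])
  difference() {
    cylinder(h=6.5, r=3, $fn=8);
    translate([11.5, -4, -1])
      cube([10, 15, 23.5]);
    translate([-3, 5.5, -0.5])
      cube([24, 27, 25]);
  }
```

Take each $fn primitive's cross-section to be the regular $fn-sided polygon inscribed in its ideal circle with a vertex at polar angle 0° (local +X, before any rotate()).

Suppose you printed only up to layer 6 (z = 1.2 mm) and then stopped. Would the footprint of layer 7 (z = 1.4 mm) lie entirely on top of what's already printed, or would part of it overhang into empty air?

entirely on top

Compare the two slices. At z = 1.2: the r=3 cylinder contributes a regular 8-gon of circumradius 3 (area = (8/2)·3.000²·sin(360°/8) = 25.46 mm²); the 10×15 cube at (11.5, -4) contributes its full rectangle (area 150.00 mm²); the 24×27 cube at (-3, 5.5) contributes its full rectangle (area 648.00 mm²); After the difference (first − rest): starting from the r=3 cylinder (25.46 mm²), the 10×15 cube at (11.5, -4) misses the remaining region (no effect); the 24×27 cube at (-3, 5.5) misses the remaining region (no effect) — area = 25.46 mm²; (rotated 20° about Z; rotation is an isometry so areas/perimeters/island counts are preserved). At z = 1.4: the r=3 cylinder gives a regular 8-gon of circumradius 3 (constant along its height) (area = (8/2)·3.000²·sin(360°/8) = 25.46 mm²); the cube at (11.5, -4) (footprint 10×15) is included at this height (area 150.00 mm²); the cube at (-3, 5.5) is present — its section is the full 24×27 rectangle (area 648.00 mm²); Taking the first minus the rest: starting from the r=3 cylinder (25.46 mm²), the 10×15 cube at (11.5, -4) misses the remaining region (no effect); the 24×27 cube at (-3, 5.5) misses the remaining region (no effect) — area = 25.46 mm²; (whole slice rotated 20° about Z — lengths, areas and connectivity unchanged). Checking containment: the cross-section at z = 1.4 is a subset of the cross-section at z = 1.2.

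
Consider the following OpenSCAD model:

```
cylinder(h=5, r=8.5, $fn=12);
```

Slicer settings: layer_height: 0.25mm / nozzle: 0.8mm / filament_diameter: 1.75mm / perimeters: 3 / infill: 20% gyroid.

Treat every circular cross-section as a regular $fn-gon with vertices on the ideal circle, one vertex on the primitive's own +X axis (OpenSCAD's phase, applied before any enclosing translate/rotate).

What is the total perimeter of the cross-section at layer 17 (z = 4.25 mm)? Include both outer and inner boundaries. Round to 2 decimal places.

At z = 4.25 mm: the r=8.5 cylinder contributes a regular 12-gon of circumradius 8.5 (perimeter = 2·12·8.500·sin(180°/12) = 52.80 mm). Overall, the cross-section is a single solid region. Total boundary length (outer) = 52.80 mm.

52.80 mm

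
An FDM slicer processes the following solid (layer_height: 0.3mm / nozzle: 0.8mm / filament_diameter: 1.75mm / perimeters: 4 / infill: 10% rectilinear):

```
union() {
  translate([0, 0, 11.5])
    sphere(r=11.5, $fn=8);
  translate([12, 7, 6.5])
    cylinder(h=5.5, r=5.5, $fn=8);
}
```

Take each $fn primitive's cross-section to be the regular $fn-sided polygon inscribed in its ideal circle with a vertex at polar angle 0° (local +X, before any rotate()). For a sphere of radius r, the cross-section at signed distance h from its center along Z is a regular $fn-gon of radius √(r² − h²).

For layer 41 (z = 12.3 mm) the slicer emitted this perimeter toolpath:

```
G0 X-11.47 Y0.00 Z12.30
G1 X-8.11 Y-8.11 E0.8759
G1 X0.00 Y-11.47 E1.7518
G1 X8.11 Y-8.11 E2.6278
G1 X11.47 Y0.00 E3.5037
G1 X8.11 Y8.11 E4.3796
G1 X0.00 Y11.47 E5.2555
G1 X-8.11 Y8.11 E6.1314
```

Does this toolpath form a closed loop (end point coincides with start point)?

no

Start point (G0): (-11.47, 0.00). End point (last G1): the path does not return to the start — open.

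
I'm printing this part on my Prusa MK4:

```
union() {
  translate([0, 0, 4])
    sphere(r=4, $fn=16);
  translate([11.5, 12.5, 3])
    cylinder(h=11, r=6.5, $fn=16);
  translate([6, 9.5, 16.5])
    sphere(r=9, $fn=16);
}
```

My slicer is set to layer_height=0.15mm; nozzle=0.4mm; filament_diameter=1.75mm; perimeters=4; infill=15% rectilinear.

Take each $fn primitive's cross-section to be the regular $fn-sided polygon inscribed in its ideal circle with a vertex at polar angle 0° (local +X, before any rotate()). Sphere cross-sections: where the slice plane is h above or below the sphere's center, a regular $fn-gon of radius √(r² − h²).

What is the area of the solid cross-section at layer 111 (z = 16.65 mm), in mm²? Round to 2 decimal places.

247.91 mm²

At z = 16.65 mm: the sphere does not reach this height (|z−center|=12.650 > r=4); the cylinder at (11.5, 12.5) is not intersected at this z (z outside [3, 14]); the r=9 sphere at (6, 9.5) slices to a regular 16-gon of circumradius 8.999 (√(r²−h²) with h=0.15 from center) (area = (16/2)·8.999²·sin(360°/16) = 247.91 mm²); Combining (union): only the r=9 sphere at (6, 9.5) is present, so the union is just that shape — area = 247.91 mm². Overall, the cross-section is a single solid region. Net area = 247.91 mm².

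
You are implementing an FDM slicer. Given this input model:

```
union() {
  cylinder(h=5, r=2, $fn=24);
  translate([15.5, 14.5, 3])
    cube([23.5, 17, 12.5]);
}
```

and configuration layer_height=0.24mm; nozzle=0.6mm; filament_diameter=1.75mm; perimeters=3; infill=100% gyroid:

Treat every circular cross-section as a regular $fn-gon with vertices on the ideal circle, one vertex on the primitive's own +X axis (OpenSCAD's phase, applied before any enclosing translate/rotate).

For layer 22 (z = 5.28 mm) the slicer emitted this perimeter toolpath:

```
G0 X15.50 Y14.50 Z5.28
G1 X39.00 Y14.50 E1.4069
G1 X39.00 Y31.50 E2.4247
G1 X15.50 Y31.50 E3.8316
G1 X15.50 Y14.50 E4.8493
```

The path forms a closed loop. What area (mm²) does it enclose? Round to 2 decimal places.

399.50 mm²

Apply the shoelace formula to the sequence of (X, Y) vertices; enclosed area = 399.50 mm².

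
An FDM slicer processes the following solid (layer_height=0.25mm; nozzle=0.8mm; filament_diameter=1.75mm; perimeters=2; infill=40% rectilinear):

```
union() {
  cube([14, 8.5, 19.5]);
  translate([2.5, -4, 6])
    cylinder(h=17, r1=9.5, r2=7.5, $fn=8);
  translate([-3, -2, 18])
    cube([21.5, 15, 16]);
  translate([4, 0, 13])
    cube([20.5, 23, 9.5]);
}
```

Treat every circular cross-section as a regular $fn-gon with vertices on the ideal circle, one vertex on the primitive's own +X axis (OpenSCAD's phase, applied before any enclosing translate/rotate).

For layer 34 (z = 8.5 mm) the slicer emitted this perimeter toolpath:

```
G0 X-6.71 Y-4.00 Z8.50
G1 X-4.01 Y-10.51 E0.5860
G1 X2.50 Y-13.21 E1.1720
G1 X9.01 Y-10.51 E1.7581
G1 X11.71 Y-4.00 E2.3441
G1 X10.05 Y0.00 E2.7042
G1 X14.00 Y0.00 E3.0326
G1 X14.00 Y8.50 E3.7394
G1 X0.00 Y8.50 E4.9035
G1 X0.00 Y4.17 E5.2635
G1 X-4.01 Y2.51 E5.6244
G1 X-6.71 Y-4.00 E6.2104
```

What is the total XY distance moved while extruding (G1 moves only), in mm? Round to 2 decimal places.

Sum the Euclidean lengths of each G1 segment: total = 74.69 mm.

74.69 mm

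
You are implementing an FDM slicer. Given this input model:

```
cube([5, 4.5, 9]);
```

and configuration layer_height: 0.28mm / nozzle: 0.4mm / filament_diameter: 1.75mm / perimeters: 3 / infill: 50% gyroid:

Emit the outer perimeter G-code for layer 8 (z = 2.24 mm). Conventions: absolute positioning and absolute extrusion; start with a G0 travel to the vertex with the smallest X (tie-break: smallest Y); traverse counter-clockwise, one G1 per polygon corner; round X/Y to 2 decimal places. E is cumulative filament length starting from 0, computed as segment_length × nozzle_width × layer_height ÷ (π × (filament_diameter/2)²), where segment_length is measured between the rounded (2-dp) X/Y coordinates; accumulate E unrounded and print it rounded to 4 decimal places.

At z = 2.24 mm: the cube is present — its section is the full 5×4.5 rectangle. The outline is a single polygon with 4 vertices. Extrusion per mm of travel: 0.4 × 0.28 / (π × 0.875²) = 0.046564. Accumulating E over each segment gives final E = 0.8847.

G0 X0.00 Y0.00 Z2.24
G1 X5.00 Y0.00 E0.2328
G1 X5.00 Y4.50 E0.4424
G1 X0.00 Y4.50 E0.6752
G1 X0.00 Y0.00 E0.8847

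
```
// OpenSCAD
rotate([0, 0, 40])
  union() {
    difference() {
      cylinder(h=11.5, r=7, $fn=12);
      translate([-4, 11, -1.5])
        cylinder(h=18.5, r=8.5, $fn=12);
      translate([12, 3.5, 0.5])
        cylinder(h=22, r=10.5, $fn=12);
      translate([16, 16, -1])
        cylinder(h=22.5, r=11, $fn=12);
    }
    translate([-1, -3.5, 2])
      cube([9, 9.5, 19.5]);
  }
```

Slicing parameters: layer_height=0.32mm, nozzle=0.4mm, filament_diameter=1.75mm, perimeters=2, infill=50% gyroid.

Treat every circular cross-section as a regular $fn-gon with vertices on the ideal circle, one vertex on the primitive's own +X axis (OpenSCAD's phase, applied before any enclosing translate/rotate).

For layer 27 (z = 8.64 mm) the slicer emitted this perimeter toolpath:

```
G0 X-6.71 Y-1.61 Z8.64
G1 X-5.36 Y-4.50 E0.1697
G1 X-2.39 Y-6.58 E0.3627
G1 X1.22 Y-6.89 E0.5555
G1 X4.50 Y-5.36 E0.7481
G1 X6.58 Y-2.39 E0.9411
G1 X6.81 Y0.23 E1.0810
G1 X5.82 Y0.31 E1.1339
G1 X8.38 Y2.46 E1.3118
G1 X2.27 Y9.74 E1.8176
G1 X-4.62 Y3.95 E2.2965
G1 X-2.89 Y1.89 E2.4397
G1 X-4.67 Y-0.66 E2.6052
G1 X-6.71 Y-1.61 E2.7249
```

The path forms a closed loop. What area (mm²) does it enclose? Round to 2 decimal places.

Apply the shoelace formula to the sequence of (X, Y) vertices; enclosed area = 148.17 mm².

148.17 mm²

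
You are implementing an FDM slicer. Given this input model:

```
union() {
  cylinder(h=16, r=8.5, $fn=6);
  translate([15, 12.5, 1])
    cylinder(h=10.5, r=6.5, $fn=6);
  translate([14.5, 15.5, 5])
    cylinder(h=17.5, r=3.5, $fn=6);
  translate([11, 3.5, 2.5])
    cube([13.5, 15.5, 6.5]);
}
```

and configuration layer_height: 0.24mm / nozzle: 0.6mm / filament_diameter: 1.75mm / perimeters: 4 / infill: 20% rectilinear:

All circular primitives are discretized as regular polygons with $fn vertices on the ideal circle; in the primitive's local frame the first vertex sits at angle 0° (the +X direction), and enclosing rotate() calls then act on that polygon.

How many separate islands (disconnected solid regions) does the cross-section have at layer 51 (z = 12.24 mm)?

2

At z = 12.24 mm: the r=8.5 cylinder contributes a regular 6-gon of circumradius 8.5; the cylinder at (15, 12.5) does not reach this height (z outside [1, 11.5]); the r=3.5 cylinder at (14.5, 15.5) gives a regular 6-gon of circumradius 3.5 (constant along its height); the cube at (11, 3.5) is absent (z outside [2.5, 9]); Merging all regions: the 2 present regions are separate (no shared area or edge), so areas and boundary lengths simply add and each stays a separate island — 2 connected regions. Overall, the cross-section has 2 separate islands. Island count = 2.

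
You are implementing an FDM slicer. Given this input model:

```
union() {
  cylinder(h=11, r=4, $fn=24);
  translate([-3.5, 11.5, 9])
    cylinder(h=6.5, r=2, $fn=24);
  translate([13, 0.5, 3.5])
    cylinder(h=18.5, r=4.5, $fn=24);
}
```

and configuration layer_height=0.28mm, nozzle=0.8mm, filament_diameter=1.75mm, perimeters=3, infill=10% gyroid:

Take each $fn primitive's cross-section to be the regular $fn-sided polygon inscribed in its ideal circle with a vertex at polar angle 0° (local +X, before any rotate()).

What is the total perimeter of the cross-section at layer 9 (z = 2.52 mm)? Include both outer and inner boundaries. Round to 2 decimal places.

25.06 mm

At z = 2.52 mm: the cylinder: section is a regular 24-gon, circumradius r=4 (perimeter = 2·24·4.000·sin(180°/24) = 25.06 mm); the cylinder at (-3.5, 11.5) is not intersected at this z (z outside [9, 15.5]); the cylinder at (13, 0.5) is absent (z outside [3.5, 22]); Taking the union: only the r=4 cylinder is present, so the union is just that shape — boundary = 25.06 mm. Overall, the cross-section is a single solid region. Total boundary length (outer) = 25.06 mm.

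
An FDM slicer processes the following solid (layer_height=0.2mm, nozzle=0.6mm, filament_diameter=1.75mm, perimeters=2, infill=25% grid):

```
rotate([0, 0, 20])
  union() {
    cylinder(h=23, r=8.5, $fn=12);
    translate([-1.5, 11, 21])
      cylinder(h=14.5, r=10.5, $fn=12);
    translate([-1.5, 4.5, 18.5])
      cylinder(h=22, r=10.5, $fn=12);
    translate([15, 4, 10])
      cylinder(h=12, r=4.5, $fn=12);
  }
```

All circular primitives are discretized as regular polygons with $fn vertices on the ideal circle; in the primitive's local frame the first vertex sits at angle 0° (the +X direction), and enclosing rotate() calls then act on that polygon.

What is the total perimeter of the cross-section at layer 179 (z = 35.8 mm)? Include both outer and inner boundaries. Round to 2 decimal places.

At z = 35.8 mm: the cylinder does not reach this height (z outside [0, 23]); the cylinder at (-1.5, 11) is absent (z outside [21, 35.5]); the cylinder at (-1.5, 4.5): section is a regular 12-gon, circumradius r=10.5 (perimeter = 2·12·10.500·sin(180°/12) = 65.22 mm); the cylinder at (15, 4) is absent (z outside [10, 22]); Taking the union: only the r=10.5 cylinder at (-1.5, 4.5) is present, so the union is just that shape — boundary = 65.22 mm; (whole slice rotated 20° about Z — lengths, areas and connectivity unchanged). Overall, the cross-section is a single solid region. Total boundary length (outer) = 65.22 mm.

65.22 mm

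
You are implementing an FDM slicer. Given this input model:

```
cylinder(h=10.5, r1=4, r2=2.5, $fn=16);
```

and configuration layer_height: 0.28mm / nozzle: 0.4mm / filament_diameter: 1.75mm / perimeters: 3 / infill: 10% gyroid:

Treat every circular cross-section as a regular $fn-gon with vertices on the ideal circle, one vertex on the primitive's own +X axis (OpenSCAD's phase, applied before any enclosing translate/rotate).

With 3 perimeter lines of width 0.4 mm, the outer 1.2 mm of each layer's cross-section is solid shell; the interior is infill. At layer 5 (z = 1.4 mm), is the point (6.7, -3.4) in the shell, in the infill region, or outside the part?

outside

At z = 1.4 mm: the cone (r1=4→r2=2.5) has section circumradius 3.800 here — a regular 16-gon. Overall, the cross-section is a single solid region. The nearest boundary edge runs (2.69, -2.69)→(3.51, -1.45); distance from the point to it = 3.74 mm. The point is not inside any of the regions above, so it lies outside the cross-section (3.74 mm from the nearest boundary).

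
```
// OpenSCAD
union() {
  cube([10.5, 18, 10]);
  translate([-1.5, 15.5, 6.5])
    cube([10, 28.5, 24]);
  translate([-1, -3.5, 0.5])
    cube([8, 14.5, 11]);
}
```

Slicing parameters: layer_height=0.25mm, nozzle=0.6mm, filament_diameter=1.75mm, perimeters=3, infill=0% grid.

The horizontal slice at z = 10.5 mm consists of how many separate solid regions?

At z = 10.5 mm: the cube is absent (z outside [0, 10]); the cube at (-1.5, 15.5) is present — its section is the full 10×28.5 rectangle; the cube at (-1, -3.5) (footprint 8×14.5) is included at this height; Merging all regions: the 2 present regions are separate (no shared area or edge), so areas and boundary lengths simply add and each stays a separate island — 2 connected regions. The result has 2 disconnected regions.

2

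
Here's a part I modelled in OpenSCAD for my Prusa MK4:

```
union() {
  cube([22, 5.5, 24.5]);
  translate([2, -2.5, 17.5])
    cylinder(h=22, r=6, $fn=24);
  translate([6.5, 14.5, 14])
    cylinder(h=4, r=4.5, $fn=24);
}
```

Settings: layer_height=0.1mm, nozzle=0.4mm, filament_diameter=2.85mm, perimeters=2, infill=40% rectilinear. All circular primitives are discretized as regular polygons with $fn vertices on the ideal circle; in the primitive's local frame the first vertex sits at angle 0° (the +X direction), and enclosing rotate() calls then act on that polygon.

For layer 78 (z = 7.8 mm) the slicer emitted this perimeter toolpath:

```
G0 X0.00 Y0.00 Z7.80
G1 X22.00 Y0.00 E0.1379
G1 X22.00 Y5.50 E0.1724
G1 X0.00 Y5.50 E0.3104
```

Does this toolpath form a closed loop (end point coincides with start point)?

Start point (G0): (0.00, 0.00). End point (last G1): the path does not return to the start — open.

no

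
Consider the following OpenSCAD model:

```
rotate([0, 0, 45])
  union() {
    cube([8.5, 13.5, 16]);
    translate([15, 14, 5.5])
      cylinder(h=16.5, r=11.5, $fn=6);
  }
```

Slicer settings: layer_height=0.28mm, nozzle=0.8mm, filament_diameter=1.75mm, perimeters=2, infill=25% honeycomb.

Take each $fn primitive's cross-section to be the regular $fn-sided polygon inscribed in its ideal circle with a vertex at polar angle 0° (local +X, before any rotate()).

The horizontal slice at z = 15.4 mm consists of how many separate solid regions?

1

At z = 15.4 mm: the cube is present — its section is the full 8.5×13.5 rectangle; the cylinder at (15, 14): section is a regular 6-gon, circumradius r=11.5; Combining (union): the regions partially overlap (shared area 19.22 mm²), so overlapping operands fuse into one piece — 1 connected region; (rotated 45° about Z; rotation is an isometry so areas/perimeters/island counts are preserved). The result has 1 disconnected region.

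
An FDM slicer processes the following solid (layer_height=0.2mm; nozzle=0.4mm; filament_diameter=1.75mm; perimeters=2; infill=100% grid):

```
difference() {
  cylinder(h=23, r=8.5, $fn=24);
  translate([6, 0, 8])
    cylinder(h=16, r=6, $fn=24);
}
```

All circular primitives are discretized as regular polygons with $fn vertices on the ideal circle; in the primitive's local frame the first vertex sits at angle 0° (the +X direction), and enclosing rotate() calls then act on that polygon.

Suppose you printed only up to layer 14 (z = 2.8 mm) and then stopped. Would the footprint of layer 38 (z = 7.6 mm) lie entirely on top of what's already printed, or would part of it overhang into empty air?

Compare the two slices. At z = 2.8: the r=8.5 cylinder gives a regular 24-gon of circumradius 8.5 (constant along its height) (area = (24/2)·8.500²·sin(360°/24) = 224.40 mm²); the cylinder at (6, 0) is absent (z outside [8, 24]); Taking the first minus the rest: none of the subtracted shapes is present at this height, so the r=8.5 cylinder is unchanged — area = 224.40 mm². At z = 7.6: the r=8.5 cylinder contributes a regular 24-gon of circumradius 8.5 (area = (24/2)·8.500²·sin(360°/24) = 224.40 mm²); the cylinder at (6, 0) does not reach this height (z outside [8, 24]); Subtracting the remaining from the first: none of the subtracted shapes is present at this height, so the r=8.5 cylinder is unchanged — area = 224.40 mm². Checking containment: the cross-section at z = 7.6 is a subset of the cross-section at z = 2.8.

entirely on top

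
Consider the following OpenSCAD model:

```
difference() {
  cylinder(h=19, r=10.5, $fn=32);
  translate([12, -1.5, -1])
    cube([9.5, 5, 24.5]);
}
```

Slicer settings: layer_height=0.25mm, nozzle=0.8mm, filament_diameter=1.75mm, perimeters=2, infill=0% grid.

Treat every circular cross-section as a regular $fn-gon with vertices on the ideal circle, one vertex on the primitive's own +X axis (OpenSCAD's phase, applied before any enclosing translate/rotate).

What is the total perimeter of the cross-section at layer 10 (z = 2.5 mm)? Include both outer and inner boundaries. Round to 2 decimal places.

At z = 2.5 mm: the r=10.5 cylinder gives a regular 32-gon of circumradius 10.5 (constant along its height) (perimeter = 2·32·10.500·sin(180°/32) = 65.87 mm); the 9.5×5 cube at (12, -1.5) contributes its full rectangle (perimeter 29.00 mm); After the difference (first − rest): starting from the r=10.5 cylinder, the 9.5×5 cube at (12, -1.5) misses the remaining region (no effect) — boundary = 65.87 mm. Overall, the cross-section is a single solid region. Total boundary length (outer) = 65.87 mm.

65.87 mm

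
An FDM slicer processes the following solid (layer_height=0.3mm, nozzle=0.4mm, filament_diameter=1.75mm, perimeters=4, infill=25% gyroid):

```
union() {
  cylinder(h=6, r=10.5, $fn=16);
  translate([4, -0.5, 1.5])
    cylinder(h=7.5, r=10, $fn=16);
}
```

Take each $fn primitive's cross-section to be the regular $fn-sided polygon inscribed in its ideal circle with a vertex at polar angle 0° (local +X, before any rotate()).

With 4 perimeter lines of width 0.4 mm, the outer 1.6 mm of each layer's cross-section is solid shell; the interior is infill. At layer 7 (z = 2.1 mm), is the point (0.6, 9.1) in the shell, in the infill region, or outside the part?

shell

At z = 2.1 mm: the r=10.5 cylinder contributes a regular 16-gon of circumradius 10.5; the r=10 cylinder at (4, -0.5) contributes a regular 16-gon of circumradius 10; Taking the union: the regions partially overlap (shared area 240.18 mm²), so overlapping operands fuse into one piece — 1 connected region. Overall, the cross-section is a single solid region. The nearest boundary edge runs (0.00, 10.50)→(4.02, 9.70); distance from the point to it = 1.26 mm. The point is inside the cross-section, 1.26 mm from the nearest boundary — within the 1.6 mm shell band (4 × 0.4).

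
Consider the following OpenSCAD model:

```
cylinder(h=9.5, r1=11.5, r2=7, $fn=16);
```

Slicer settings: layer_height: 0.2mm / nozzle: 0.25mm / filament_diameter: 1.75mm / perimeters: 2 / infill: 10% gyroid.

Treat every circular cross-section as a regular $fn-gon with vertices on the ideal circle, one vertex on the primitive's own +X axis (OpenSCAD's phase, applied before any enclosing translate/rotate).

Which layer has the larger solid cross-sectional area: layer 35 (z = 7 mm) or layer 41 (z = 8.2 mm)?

Layer 35 (z = 7): the cone (r1=11.5→r2=7) has section circumradius 8.184 here — a regular 16-gon (area = (16/2)·8.184²·sin(360°/16) = 205.06 mm²). So its area = 205.06 mm². Layer 41 (z = 8.2): the cone (r1=11.5→r2=7) has section circumradius 7.616 here — a regular 16-gon (area = (16/2)·7.616²·sin(360°/16) = 177.57 mm²). So its area = 177.57 mm². Layer 35 is larger (205.06 vs 177.57 mm²).

layer 35 (z = 7 mm)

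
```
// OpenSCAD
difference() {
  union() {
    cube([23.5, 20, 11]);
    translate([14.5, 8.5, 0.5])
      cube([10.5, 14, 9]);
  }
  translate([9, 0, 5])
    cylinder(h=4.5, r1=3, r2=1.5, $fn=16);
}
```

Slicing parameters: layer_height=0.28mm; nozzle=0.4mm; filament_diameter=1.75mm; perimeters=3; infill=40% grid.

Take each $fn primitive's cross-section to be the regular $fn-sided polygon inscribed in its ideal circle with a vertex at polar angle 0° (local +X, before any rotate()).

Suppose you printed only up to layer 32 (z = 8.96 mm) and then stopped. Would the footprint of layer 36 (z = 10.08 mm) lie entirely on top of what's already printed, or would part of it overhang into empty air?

part overhangs

Compare the two slices. At z = 8.96: the cube (footprint 23.5×20) is included at this height (area 470.00 mm²); the 10.5×14 cube at (14.5, 8.5) contributes its full rectangle (area 147.00 mm²); Combining (union): the regions partially overlap — summed areas 617.00 mm² minus the doubly-counted overlap 103.50 mm² gives 513.50 mm² — area = 513.50 mm²; the cone at (9, 0) (r1=3→r2=1.5) has section circumradius 1.680 here — a regular 16-gon (area = (16/2)·1.680²·sin(360°/16) = 8.64 mm²); After the difference (first − rest): starting from the result so far (513.50 mm²), the cone at (9, 0) partially overlaps it — only the 4.32 mm² overlap (of its 8.64 mm²) is removed, clipping the outline — area = 509.18 mm². At z = 10.08: the 23.5×20 cube contributes its full rectangle (area 470.00 mm²); the cube at (14.5, 8.5) is not intersected at this z (z outside [0.5, 9.5]); Taking the union: only the 23.5×20 cube is present, so the union is just that shape — area = 470.00 mm²; the cone at (9, 0) is not intersected at this z (z outside [5, 9.5]); Taking the first minus the rest: none of the subtracted shapes is present at this height, so the result so far is unchanged — area = 470.00 mm². Checking containment: at z = 10.08 the cross-section extends beyond the z = 8.96 cross-section by about 4.32 mm².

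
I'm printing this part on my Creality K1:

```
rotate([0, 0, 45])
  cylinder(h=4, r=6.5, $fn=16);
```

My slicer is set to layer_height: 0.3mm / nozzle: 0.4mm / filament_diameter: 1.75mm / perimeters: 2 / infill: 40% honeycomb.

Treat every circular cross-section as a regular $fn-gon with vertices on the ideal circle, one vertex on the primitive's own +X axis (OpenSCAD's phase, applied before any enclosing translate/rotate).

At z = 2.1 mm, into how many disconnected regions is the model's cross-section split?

1

At z = 2.1 mm: the r=6.5 cylinder gives a regular 16-gon of circumradius 6.5 (constant along its height); (whole slice rotated 45° about Z — lengths, areas and connectivity unchanged). The result has 1 disconnected region.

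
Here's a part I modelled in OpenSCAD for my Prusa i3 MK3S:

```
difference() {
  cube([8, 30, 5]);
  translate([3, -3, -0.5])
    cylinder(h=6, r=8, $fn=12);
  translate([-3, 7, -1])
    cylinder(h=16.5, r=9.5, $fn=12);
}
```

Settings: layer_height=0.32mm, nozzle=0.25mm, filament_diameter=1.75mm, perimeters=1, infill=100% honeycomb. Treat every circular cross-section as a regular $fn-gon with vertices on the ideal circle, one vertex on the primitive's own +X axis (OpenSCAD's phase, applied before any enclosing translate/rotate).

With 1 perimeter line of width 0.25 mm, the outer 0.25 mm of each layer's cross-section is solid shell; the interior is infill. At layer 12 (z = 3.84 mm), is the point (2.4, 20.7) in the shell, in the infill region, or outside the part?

infill

At z = 3.84 mm: the cube (footprint 8×30) is included at this height; the r=8 cylinder at (3, -3) contributes a regular 12-gon of circumradius 8; the cylinder at (-3, 7): section is a regular 12-gon, circumradius r=9.5; Taking the first minus the rest: starting from the 8×30 cube, the r=8 cylinder at (3, -3) partially overlaps it — only the 35.08 mm² overlap (of its 192.00 mm²) is removed, clipping the outline; the r=9.5 cylinder at (-3, 7) partially overlaps it — only the 55.16 mm² overlap (of its 270.75 mm²) is removed, clipping the outline — 1 connected region. Overall, the cross-section is a single solid region. The nearest boundary edge runs (0.00, 15.70)→(0.00, 30.00); distance from the point to it = 2.40 mm. The point is inside the cross-section and 2.40 mm from the nearest boundary — more than the 0.25 mm shell width (1 × 0.25), so it's in the infill interior.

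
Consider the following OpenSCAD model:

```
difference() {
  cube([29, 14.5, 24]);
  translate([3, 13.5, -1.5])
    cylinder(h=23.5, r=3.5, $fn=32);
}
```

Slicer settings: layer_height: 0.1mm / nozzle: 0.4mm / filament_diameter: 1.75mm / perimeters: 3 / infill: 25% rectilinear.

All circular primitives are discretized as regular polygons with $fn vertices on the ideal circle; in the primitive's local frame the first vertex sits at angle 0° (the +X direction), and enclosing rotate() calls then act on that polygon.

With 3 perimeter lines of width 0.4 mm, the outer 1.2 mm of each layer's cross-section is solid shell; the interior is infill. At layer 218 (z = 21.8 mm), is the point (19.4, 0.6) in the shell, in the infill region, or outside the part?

At z = 21.8 mm: the cube (footprint 29×14.5) is included at this height; the r=3.5 cylinder at (3, 13.5) gives a regular 32-gon of circumradius 3.5 (constant along its height); Subtracting the remaining from the first: starting from the 29×14.5 cube, the r=3.5 cylinder at (3, 13.5) partially overlaps it — only the 24.97 mm² overlap (of its 38.24 mm²) is removed, clipping the outline — 1 connected region. Overall, the cross-section is a single solid region. The nearest boundary edge runs (29.00, 0.00)→(0.00, 0.00); distance from the point to it = 0.60 mm. The point is inside the cross-section, 0.60 mm from the nearest boundary — within the 1.2 mm shell band (3 × 0.4).

shell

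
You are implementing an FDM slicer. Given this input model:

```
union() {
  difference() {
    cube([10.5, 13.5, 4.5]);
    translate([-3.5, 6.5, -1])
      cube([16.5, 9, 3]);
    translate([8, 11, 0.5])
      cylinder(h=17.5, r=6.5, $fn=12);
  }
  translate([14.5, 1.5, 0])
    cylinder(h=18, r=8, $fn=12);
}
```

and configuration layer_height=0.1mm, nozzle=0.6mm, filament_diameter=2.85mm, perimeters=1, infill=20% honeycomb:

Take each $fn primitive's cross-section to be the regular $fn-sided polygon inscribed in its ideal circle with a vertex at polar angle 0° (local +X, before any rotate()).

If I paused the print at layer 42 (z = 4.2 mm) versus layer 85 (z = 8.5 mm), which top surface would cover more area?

layer 42 (z = 4.2 mm)

Layer 42 (z = 4.2): the cube (footprint 10.5×13.5) is included at this height (area 141.75 mm²); the cube at (-3.5, 6.5) is absent (z outside [-1, 2]); the r=6.5 cylinder at (8, 11) gives a regular 12-gon of circumradius 6.5 (constant along its height) (area = (12/2)·6.500²·sin(360°/12) = 126.75 mm²); Taking the first minus the rest: starting from the 10.5×13.5 cube (141.75 mm²), the r=6.5 cylinder at (8, 11) partially overlaps it — only the 68.76 mm² overlap (of its 126.75 mm²) is removed, clipping the outline — area = 72.99 mm²; the cylinder at (14.5, 1.5): section is a regular 12-gon, circumradius r=8 (area = (12/2)·8.000²·sin(360°/12) = 192.00 mm²); Merging all regions: the regions partially overlap — summed areas 264.99 mm² minus the doubly-counted overlap 17.39 mm² gives 247.60 mm² — area = 247.60 mm². So its area = 247.60 mm². Layer 85 (z = 8.5): the cube is not intersected at this z (z outside [0, 4.5]); the cube at (-3.5, 6.5) is not intersected at this z (z outside [-1, 2]); the cylinder at (8, 11): section is a regular 12-gon, circumradius r=6.5 (area = (12/2)·6.500²·sin(360°/12) = 126.75 mm²); Subtracting the remaining from the first: the first operand is absent here, so nothing remains; the cylinder at (14.5, 1.5): section is a regular 12-gon, circumradius r=8 (area = (12/2)·8.000²·sin(360°/12) = 192.00 mm²); Combining (union): only the r=8 cylinder at (14.5, 1.5) is present, so the union is just that shape — area = 192.00 mm². So its area = 192.00 mm². Layer 42 is larger (247.60 vs 192.00 mm²).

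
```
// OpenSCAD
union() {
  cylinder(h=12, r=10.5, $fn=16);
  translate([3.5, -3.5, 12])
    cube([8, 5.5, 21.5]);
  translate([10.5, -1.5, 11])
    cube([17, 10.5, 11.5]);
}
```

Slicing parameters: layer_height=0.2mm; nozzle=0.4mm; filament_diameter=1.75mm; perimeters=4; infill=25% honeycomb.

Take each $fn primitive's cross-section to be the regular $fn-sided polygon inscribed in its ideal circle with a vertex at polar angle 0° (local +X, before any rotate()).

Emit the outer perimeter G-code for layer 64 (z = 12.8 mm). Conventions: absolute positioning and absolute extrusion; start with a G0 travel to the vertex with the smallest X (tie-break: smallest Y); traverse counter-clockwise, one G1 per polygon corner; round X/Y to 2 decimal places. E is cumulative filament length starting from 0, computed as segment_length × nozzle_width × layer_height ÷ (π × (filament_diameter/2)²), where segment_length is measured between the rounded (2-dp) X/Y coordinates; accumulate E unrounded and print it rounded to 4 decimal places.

At z = 12.8 mm: the cylinder is absent (z outside [0, 12]); the cube at (3.5, -3.5) is present — its section is the full 8×5.5 rectangle; the 17×10.5 cube at (10.5, -1.5) contributes its full rectangle; Combining (union): the regions partially overlap (shared area 3.50 mm²), so overlapping operands fuse into one piece — 1 connected region. The outline is a single polygon with 8 vertices. Extrusion per mm of travel: 0.4 × 0.2 / (π × 0.875²) = 0.033260. Accumulating E over each segment gives final E = 2.4280.

G0 X3.50 Y-3.50 Z12.80
G1 X11.50 Y-3.50 E0.2661
G1 X11.50 Y-1.50 E0.3326
G1 X27.50 Y-1.50 E0.8648
G1 X27.50 Y9.00 E1.2140
G1 X10.50 Y9.00 E1.7794
G1 X10.50 Y2.00 E2.0122
G1 X3.50 Y2.00 E2.2451
G1 X3.50 Y-3.50 E2.4280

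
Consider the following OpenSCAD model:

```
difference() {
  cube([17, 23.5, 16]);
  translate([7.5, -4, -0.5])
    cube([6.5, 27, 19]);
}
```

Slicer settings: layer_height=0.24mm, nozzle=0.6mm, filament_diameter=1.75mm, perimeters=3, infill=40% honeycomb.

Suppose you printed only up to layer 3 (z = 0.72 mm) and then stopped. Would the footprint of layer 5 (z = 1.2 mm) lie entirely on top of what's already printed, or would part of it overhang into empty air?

Compare the two slices. At z = 0.72: the cube is present — its section is the full 17×23.5 rectangle (area 399.50 mm²); the cube at (7.5, -4) is present — its section is the full 6.5×27 rectangle (area 175.50 mm²); Subtracting the remaining from the first: starting from the 17×23.5 cube (399.50 mm²), the 6.5×27 cube at (7.5, -4) partially overlaps it — only the 149.50 mm² overlap (of its 175.50 mm²) is removed, clipping the outline — area = 250.00 mm². At z = 1.2: the 17×23.5 cube contributes its full rectangle (area 399.50 mm²); the 6.5×27 cube at (7.5, -4) contributes its full rectangle (area 175.50 mm²); After the difference (first − rest): starting from the 17×23.5 cube (399.50 mm²), the 6.5×27 cube at (7.5, -4) partially overlaps it — only the 149.50 mm² overlap (of its 175.50 mm²) is removed, clipping the outline — area = 250.00 mm². Checking containment: the cross-section at z = 1.2 is a subset of the cross-section at z = 0.72.

entirely on top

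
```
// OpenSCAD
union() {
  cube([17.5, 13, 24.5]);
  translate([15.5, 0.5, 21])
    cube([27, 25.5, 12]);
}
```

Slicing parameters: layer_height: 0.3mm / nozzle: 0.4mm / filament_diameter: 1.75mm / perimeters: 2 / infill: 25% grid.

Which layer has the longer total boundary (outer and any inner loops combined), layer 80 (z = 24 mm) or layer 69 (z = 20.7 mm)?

Layer 80 (z = 24): the cube (footprint 17.5×13) is included at this height (perimeter 61.00 mm); the 27×25.5 cube at (15.5, 0.5) contributes its full rectangle (perimeter 105.00 mm); Merging all regions: the regions partially overlap (shared area 25.00 mm²), so the edge portions inside another operand are dropped and the merged outline is re-measured after clipping — boundary = 137.00 mm. So its perimeter = 137.00 mm. Layer 69 (z = 20.7): the cube is present — its section is the full 17.5×13 rectangle (perimeter 61.00 mm); the cube at (15.5, 0.5) is not intersected at this z (z outside [21, 33]); Merging all regions: only the 17.5×13 cube is present, so the union is just that shape — boundary = 61.00 mm. So its perimeter = 61.00 mm. Layer 80 is larger (137.00 vs 61.00 mm).

layer 80 (z = 24 mm)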